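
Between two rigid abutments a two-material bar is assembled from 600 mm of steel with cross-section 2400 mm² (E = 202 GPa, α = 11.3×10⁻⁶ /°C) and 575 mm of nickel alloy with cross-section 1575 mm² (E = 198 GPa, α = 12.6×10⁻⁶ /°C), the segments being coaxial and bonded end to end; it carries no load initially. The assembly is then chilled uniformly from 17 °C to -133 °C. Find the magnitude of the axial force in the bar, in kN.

If the supports were absent, the total length change would be Σ αᵢΔT Lᵢ = 11.3×10⁻⁶×150×600 + 12.6×10⁻⁶×150×575 = 2.104 mm.
The walls prevent any net length change, so an axial force P (same in every segment) develops. Compatibility: P · Σ Lᵢ/(AᵢEᵢ) = δ_free.
The series flexibility is Σ Lᵢ/(AᵢEᵢ) = 600/(2400×202×10³) + 575/(1575×198×10³) = 3.081×10⁻⁶ mm/N.
Hence P = δ_free / Σ(L/AE) = 2.104/3.081×10⁻⁶ = 682.7 kN (tensile).

P ≈ 683 kN (tensile)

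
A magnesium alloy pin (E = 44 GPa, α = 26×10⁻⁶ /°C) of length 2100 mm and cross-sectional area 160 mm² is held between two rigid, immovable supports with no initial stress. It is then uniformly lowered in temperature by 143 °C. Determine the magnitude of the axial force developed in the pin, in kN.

P ≈ 26.2 kN (tensile)

Full restraint means ε = 0, so the stress is σ = EαΔT = 44×10³ × 26×10⁻⁶ × 143 = 163.6 MPa.
Then P = σA = 163.6 × 160 mm² = 26.17 kN, tensile.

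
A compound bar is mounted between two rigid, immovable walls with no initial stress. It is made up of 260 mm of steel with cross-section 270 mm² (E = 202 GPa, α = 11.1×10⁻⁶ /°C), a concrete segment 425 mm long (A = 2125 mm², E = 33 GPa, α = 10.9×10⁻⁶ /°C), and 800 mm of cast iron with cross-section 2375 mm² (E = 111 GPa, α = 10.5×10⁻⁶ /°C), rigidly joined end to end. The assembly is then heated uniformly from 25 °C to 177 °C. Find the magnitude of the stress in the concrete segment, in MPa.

With the walls removed the bar would change length by δ_free = Σ αᵢΔT Lᵢ = 11.1×10⁻⁶×152×260 + 10.9×10⁻⁶×152×425 + 10.5×10⁻⁶×152×800 = 2.42 mm.
The rigid supports impose zero overall length change; the single axial force P common to all segments must satisfy P Σ Lᵢ/(AᵢEᵢ) = δ_free.
The series flexibility is Σ Lᵢ/(AᵢEᵢ) = 260/(270×202×10³) + 425/(2125×33×10³) + 800/(2375×111×10³) = 1.386×10⁻⁵ mm/N.
P = 2.42 / 1.386×10⁻⁵ = 174500 N = 174.5 kN, compressive.
σ_{concrete} = P / A = 174500 / 2125 = 82.14 MPa.

σ ≈ 82.1 MPa (compressive)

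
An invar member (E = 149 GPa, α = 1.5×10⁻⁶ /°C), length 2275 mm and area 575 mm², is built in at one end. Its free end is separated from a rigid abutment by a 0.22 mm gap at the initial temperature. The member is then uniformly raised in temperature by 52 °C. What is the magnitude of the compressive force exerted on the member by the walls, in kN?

If the wall were absent the member would grow by αΔT L = 1.5×10⁻⁶ × 52 × 2275 = 0.1774 mm.
This is smaller than the 0.22 mm clearance, so the member expands freely without reaching the stop — the stress is zero.

P ≈ 0 kN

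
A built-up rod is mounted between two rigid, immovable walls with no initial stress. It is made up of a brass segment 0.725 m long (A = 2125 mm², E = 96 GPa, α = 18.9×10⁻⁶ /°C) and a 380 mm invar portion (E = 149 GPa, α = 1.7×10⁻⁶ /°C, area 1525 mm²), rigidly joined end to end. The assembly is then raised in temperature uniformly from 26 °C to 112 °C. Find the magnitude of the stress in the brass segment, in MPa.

σ ≈ 111 MPa (compressive)

If the supports were absent, the total length change would be Σ αᵢΔT Lᵢ = 18.9×10⁻⁶×86×725 + 1.7×10⁻⁶×86×380 = 1.234 mm.
Since the ends are fixed, an axial force P builds up, equal in every segment, with P · Σ Lᵢ/(AᵢEᵢ) = δ_free.
Σ Lᵢ/(AᵢEᵢ) = 725/(2125×96×10³) + 380/(1525×149×10³) = 5.226×10⁻⁶ mm/N.
P = 1.234 / 5.226×10⁻⁶ = 236100 N = 236.1 kN, compressive.
σ_{brass} = P / A = 236100 / 2125 = 111.1 MPa.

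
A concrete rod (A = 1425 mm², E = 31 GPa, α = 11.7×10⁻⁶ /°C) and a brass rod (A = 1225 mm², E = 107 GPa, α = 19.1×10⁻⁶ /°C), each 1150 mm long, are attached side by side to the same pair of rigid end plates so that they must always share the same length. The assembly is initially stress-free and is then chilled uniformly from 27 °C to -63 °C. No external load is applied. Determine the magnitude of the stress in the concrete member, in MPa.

σ ≈ 15.4 MPa (compressive)

The brass has the larger α, so on cooling it would change length more than the concrete if both were free. The rigid plates force a common final length, so the brass is put into tension and the concrete into compression, with equal and opposite forces P (no external load).
Setting the final lengths equal and cancelling L: (α₁ − α₂)ΔT = P/(A₁E₁) + P/(A₂E₂).
|α₁ − α₂|·ΔT = 7.4×10⁻⁶ × 90 = 0.000666.
1/(A₁E₁) + 1/(A₂E₂) = 1/(1425×31×10³) + 1/(1225×107×10³) = 3.027×10⁻⁸ N⁻¹.
So P = 0.000666 / 3.027×10⁻⁸ = 22 kN.
σ_{concrete} = P/A₁ = 22000/1425 = 15.44 MPa, compressive.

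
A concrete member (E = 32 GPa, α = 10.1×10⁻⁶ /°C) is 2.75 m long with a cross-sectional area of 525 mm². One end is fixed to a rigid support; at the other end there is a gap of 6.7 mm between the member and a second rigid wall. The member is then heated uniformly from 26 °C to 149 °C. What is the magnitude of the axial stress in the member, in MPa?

If the wall were absent the member would grow by αΔT L = 10.1×10⁻⁶ × 123 × 2750 = 3.416 mm.
This is smaller than the 6.7 mm clearance, so the member expands freely without reaching the stop — the stress is zero.

σ ≈ 0 MPa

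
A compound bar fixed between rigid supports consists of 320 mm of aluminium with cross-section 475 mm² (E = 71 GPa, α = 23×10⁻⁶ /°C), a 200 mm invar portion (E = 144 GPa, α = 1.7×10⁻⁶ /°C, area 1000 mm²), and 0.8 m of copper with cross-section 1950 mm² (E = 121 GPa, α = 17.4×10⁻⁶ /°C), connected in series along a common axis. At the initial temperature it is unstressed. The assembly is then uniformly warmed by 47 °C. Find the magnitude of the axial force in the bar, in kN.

If the supports were absent, the total length change would be Σ αᵢΔT Lᵢ = 23×10⁻⁶×47×320 + 1.7×10⁻⁶×47×200 + 17.4×10⁻⁶×47×800 = 1.016 mm.
The rigid supports impose zero overall length change; the single axial force P common to all segments must satisfy P Σ Lᵢ/(AᵢEᵢ) = δ_free.
The series flexibility is Σ Lᵢ/(AᵢEᵢ) = 320/(475×71×10³) + 200/(1000×144×10³) + 800/(1950×121×10³) = 1.427×10⁻⁵ mm/N.
So P = 1.016 / 1.427×10⁻⁵ = 71.22 kN, compressive.

P ≈ 71.2 kN (compressive)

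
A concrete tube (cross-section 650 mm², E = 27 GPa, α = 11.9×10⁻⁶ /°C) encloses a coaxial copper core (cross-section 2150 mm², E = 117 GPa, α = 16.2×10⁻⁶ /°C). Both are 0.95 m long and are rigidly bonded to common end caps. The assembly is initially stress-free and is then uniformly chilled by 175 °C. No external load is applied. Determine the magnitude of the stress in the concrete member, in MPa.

Equilibrium of a rigid end plate with no external load gives equal and opposite internal forces ±P in the two members. Since α_{copper} > α_{concrete}, cooling drives the copper into tension and the concrete into compression.
Equating the net (thermal + elastic) strains gives |α₁ − α₂|·ΔT = P·[1/(A₁E₁) + 1/(A₂E₂)].
|α₁ − α₂|·ΔT = 4.3×10⁻⁶ × 175 = 0.0007525.
1/(A₁E₁) + 1/(A₂E₂) = 1/(650×27×10³) + 1/(2150×117×10³) = 6.096×10⁻⁸ N⁻¹.
P = 0.0007525 / 6.096×10⁻⁸ = 12350 N = 12.35 kN.
σ_{concrete} = P/A₁ = 12350/650 = 18.99 MPa, compressive.

σ ≈ 19 MPa (compressive)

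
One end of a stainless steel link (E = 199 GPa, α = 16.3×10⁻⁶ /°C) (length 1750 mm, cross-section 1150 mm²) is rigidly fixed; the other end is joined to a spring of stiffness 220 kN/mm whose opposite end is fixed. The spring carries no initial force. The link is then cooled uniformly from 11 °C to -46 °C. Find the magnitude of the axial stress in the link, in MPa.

The unrestrained thermal change is αΔT L = 16.3×10⁻⁶ × 57 × 1750 = 1.626 mm.
With a force P in the spring, the elastic change of the link is PL/(AE) and that of the spring is P/k; compatibility requires their sum to equal δ_free.
P [ L/(AE) + 1/k ] = δ_free → P [ 1750/(1150×199×10³) + 1/(220×10³) ] = 1.626.
P = 1.626 / 1.219×10⁻⁵ = 133400 N.
σ = P/A = 133400/1150 = 116 MPa.

σ ≈ 116 MPa (tensile)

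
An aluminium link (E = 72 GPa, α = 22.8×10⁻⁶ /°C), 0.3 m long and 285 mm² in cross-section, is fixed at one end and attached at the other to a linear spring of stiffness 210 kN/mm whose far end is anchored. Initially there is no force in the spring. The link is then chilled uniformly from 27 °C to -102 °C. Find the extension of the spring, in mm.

δ ≈ 0.217 mm

Free thermal contraction: δ_free = αΔT L = 22.8×10⁻⁶ × 129 × 300 = 0.8824 mm.
With a force P in the spring, the elastic change of the link is PL/(AE) and that of the spring is P/k; compatibility requires their sum to equal δ_free.
P [ L/(AE) + 1/k ] = δ_free → P [ 300/(285×72×10³) + 1/(210×10³) ] = 0.8824.
P = 0.8824 / 1.938×10⁻⁵ = 45530 N.
Spring extension = P/k = 45530/(210×10³) = 0.2168 mm.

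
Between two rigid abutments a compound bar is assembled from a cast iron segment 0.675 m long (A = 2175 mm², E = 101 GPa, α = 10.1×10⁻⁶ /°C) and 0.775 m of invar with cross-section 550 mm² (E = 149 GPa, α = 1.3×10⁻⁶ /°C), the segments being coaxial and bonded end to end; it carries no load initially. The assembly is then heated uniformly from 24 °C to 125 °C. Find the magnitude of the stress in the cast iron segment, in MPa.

σ ≈ 29 MPa (compressive)

If the supports were absent, the total length change would be Σ αᵢΔT Lᵢ = 10.1×10⁻⁶×101×675 + 1.3×10⁻⁶×101×775 = 0.7903 mm.
The rigid supports impose zero overall length change; the single axial force P common to all segments must satisfy P Σ Lᵢ/(AᵢEᵢ) = δ_free.
Σ Lᵢ/(AᵢEᵢ) = 675/(2175×101×10³) + 775/(550×149×10³) = 1.253×10⁻⁵ mm/N.
So P = 0.7903 / 1.253×10⁻⁵ = 63.08 kN, compressive.
σ_{cast iron} = P / A = 63080 / 2175 = 29 MPa.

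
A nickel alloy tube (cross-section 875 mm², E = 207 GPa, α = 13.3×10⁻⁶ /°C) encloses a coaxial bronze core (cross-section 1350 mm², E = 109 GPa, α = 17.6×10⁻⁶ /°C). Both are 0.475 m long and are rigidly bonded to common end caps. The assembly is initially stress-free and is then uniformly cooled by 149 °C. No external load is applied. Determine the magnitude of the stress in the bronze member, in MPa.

Equilibrium of a rigid end plate with no external load gives equal and opposite internal forces ±P in the two members. Since α_{bronze} > α_{nickel alloy}, cooling drives the bronze into tension and the nickel alloy into compression.
Setting the final lengths equal and cancelling L: (α₁ − α₂)ΔT = P/(A₁E₁) + P/(A₂E₂).
|α₁ − α₂|·ΔT = 4.3×10⁻⁶ × 149 = 0.0006407.
1/(A₁E₁) + 1/(A₂E₂) = 1/(875×207×10³) + 1/(1350×109×10³) = 1.232×10⁻⁸ N⁻¹.
P = 0.0006407 / 1.232×10⁻⁸ = 52020 N = 52.02 kN.
σ_{bronze} = P/A₂ = 52020/1350 = 38.53 MPa, tensile.

σ ≈ 38.5 MPa (tensile)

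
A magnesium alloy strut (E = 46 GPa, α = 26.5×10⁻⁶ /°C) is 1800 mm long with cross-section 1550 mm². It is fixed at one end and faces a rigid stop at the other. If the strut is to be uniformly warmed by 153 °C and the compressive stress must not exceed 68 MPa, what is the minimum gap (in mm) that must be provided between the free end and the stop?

g ≈ 4.64 mm

With no wall the strut would lengthen by αΔT L = 26.5×10⁻⁶ × 153 × 1800 = 7.298 mm.
A stress of 68 MPa corresponds to the wall pushing the strut back by σL/E = 68×1800/(46×10³) = 2.661 mm.
So the gap has to take up the difference, g_min = δ_free − σL/E = 7.298 − 2.661 = 4.637 mm.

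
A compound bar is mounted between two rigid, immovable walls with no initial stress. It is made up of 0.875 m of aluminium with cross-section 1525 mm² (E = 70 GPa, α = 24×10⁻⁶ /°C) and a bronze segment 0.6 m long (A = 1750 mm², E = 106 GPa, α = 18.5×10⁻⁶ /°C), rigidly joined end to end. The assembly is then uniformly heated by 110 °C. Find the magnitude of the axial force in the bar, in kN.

P ≈ 309 kN (compressive)

With the walls removed the bar would change length by δ_free = Σ αᵢΔT Lᵢ = 24×10⁻⁶×110×875 + 18.5×10⁻⁶×110×600 = 3.531 mm.
The rigid supports impose zero overall length change; the single axial force P common to all segments must satisfy P Σ Lᵢ/(AᵢEᵢ) = δ_free.
The series flexibility is Σ Lᵢ/(AᵢEᵢ) = 875/(1525×70×10³) + 600/(1750×106×10³) = 1.143×10⁻⁵ mm/N.
So P = 3.531 / 1.143×10⁻⁵ = 308.9 kN, compressive.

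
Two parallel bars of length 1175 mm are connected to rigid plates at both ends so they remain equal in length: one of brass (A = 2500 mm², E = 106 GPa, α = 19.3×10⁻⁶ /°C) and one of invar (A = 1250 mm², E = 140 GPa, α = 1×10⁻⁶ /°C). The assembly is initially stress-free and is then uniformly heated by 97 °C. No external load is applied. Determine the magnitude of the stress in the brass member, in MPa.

The brass has the larger α, so on heating it would change length more than the invar if both were free. The rigid plates force a common final length, so the brass is put into compression and the invar into tension, with equal and opposite forces P (no external load).
Setting the final lengths equal and cancelling L: (α₁ − α₂)ΔT = P/(A₁E₁) + P/(A₂E₂).
|α₁ − α₂|·ΔT = 18.3×10⁻⁶ × 97 = 0.001775.
1/(A₁E₁) + 1/(A₂E₂) = 1/(2500×106×10³) + 1/(1250×140×10³) = 9.488×10⁻⁹ N⁻¹.
So P = 0.001775 / 9.488×10⁻⁹ = 187.1 kN.
σ_{brass} = P/A₁ = 187100/2500 = 74.84 MPa, compressive.

σ ≈ 74.8 MPa (compressive)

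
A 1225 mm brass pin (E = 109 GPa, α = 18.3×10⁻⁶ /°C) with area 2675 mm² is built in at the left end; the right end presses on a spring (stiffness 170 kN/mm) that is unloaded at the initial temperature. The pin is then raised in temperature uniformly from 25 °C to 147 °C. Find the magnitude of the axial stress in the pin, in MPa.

Free thermal expansion: δ_free = αΔT L = 18.3×10⁻⁶ × 122 × 1225 = 2.735 mm.
Let P be the compressive force at the spring. The pin shortens elastically by PL/(AE) and the spring compresses by P/k; together these equal δ_free.
So P = δ_free / [L/(AE) + 1/k] = 2.735 / [ 1225/(2675×109×10³) + 1/(170×10³) ].
P = 2.735 / 1.008×10⁻⁵ = 271200 N.
σ = P/A = 271200/2675 = 101.4 MPa.

σ ≈ 101 MPa (compressive)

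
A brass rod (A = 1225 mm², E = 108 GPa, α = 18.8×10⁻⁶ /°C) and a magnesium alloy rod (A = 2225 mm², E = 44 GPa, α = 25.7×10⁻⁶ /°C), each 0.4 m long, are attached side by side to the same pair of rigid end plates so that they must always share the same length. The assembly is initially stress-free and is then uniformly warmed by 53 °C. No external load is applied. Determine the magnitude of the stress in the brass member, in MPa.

σ ≈ 16.8 MPa (tensile)

Both members must finish at the same length. With the larger α, the magnesium alloy tends to over-expand; the plates restrain it, putting the magnesium alloy in compression and the brass in tension. With no external load the two internal forces are equal and opposite, magnitude P.
Setting the final lengths equal and cancelling L: (α₁ − α₂)ΔT = P/(A₁E₁) + P/(A₂E₂).
|α₁ − α₂|·ΔT = 6.9×10⁻⁶ × 53 = 0.0003657.
1/(A₁E₁) + 1/(A₂E₂) = 1/(1225×108×10³) + 1/(2225×44×10³) = 1.777×10⁻⁸ N⁻¹.
So P = 0.0003657 / 1.777×10⁻⁸ = 20.58 kN.
σ_{brass} = P/A₁ = 20580/1225 = 16.8 MPa, tensile.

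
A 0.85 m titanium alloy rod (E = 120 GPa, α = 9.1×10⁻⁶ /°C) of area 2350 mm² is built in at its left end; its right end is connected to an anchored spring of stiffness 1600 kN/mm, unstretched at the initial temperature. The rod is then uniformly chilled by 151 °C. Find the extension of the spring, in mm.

The unrestrained thermal change is αΔT L = 9.1×10⁻⁶ × 151 × 850 = 1.168 mm.
Let P be the tensile force in the spring. The rod extends elastically by PL/(AE) and the spring stretches by P/k; together these equal δ_free.
P [ L/(AE) + 1/k ] = δ_free → P [ 850/(2350×120×10³) + 1/(1600×10³) ] = 1.168.
P = 1.168 / 3.639×10⁻⁶ = 320900 N.
Spring extension = P/k = 320900/(1600×10³) = 0.2006 mm.

δ ≈ 0.201 mm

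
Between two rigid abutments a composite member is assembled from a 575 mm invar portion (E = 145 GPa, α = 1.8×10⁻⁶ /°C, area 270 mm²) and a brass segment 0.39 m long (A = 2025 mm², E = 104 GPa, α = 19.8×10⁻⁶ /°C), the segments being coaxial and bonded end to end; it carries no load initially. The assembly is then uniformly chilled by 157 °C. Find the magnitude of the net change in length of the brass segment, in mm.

|ΔL| ≈ 1.06 mm

Free thermal contraction of the whole bar: Σ αᵢΔT Lᵢ = 1.8×10⁻⁶×157×575 + 19.8×10⁻⁶×157×390 = 1.375 mm.
The rigid supports impose zero overall length change; the single axial force P common to all segments must satisfy P Σ Lᵢ/(AᵢEᵢ) = δ_free.
The series flexibility is Σ Lᵢ/(AᵢEᵢ) = 575/(270×145×10³) + 390/(2025×104×10³) = 1.654×10⁻⁵ mm/N.
So P = 1.375 / 1.654×10⁻⁵ = 83.13 kN, tensile.
For the brass segment, free thermal change = 19.8×10⁻⁶×157×390 = 1.212 mm and elastic change from P = 83130×390/(2025×104×10³) = 0.1539 mm; these oppose, so the net change is 1.06 mm (segment shortens).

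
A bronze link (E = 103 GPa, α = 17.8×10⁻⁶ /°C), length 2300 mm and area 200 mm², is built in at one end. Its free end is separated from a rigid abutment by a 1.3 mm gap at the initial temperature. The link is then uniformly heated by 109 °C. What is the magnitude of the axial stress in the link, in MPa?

Free thermal elongation = αΔT L = 17.8×10⁻⁶ × 109 × 2300 = 4.462 mm.
After closing the 1.3 mm clearance, 4.462 − 1.3 = 3.162 mm of expansion remains to be suppressed by the wall.
That suppressed elongation corresponds to σ = E·Δ/L = 103×10³ × 3.162/2300 = 141.6 MPa.

σ ≈ 142 MPa (compressive)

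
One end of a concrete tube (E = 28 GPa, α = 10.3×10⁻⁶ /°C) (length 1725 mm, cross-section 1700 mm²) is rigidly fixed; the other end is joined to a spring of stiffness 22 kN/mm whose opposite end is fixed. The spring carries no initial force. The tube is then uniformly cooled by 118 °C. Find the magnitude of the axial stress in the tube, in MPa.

σ ≈ 15.1 MPa (tensile)

Free thermal contraction: δ_free = αΔT L = 10.3×10⁻⁶ × 118 × 1725 = 2.097 mm.
With a force P in the spring, the elastic change of the tube is PL/(AE) and that of the spring is P/k; compatibility requires their sum to equal δ_free.
P [ L/(AE) + 1/k ] = δ_free → P [ 1725/(1700×28×10³) + 1/(22×10³) ] = 2.097.
P = 2.097 / 8.169×10⁻⁵ = 25660 N.
σ = P/A = 25660/1700 = 15.1 MPa.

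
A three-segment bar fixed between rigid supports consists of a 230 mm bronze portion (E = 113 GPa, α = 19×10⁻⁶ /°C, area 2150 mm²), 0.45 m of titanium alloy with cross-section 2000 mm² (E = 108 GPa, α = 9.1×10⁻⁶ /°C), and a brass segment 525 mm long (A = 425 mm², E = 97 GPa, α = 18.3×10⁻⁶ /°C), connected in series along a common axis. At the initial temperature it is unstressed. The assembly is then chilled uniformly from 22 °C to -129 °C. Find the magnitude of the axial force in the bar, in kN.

P ≈ 173 kN (tensile)

Free thermal contraction of the whole bar: Σ αᵢΔT Lᵢ = 19×10⁻⁶×151×230 + 9.1×10⁻⁶×151×450 + 18.3×10⁻⁶×151×525 = 2.729 mm.
Since the ends are fixed, an axial force P builds up, equal in every segment, with P · Σ Lᵢ/(AᵢEᵢ) = δ_free.
Σ Lᵢ/(AᵢEᵢ) = 230/(2150×113×10³) + 450/(2000×108×10³) + 525/(425×97×10³) = 1.577×10⁻⁵ mm/N.
P = 2.729 / 1.577×10⁻⁵ = 173100 N = 173.1 kN, tensile.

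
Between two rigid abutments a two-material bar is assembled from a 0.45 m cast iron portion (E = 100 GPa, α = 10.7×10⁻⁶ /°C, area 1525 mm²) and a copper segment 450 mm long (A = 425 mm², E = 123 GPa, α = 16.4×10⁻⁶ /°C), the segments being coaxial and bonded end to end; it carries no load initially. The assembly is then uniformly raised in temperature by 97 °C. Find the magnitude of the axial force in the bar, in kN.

P ≈ 102 kN (compressive)

If the supports were absent, the total length change would be Σ αᵢΔT Lᵢ = 10.7×10⁻⁶×97×450 + 16.4×10⁻⁶×97×450 = 1.183 mm.
The walls prevent any net length change, so an axial force P (same in every segment) develops. Compatibility: P · Σ Lᵢ/(AᵢEᵢ) = δ_free.
The series flexibility is Σ Lᵢ/(AᵢEᵢ) = 450/(1525×100×10³) + 450/(425×123×10³) = 1.156×10⁻⁵ mm/N.
So P = 1.183 / 1.156×10⁻⁵ = 102.3 kN, compressive.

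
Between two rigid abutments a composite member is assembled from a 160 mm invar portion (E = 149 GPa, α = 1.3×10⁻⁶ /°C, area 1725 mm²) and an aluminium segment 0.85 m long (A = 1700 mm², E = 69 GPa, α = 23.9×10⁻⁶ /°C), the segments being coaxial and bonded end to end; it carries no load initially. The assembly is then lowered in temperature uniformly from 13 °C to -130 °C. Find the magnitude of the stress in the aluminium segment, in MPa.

With the walls removed the bar would change length by δ_free = Σ αᵢΔT Lᵢ = 1.3×10⁻⁶×143×160 + 23.9×10⁻⁶×143×850 = 2.935 mm.
The walls prevent any net length change, so an axial force P (same in every segment) develops. Compatibility: P · Σ Lᵢ/(AᵢEᵢ) = δ_free.
Σ Lᵢ/(AᵢEᵢ) = 160/(1725×149×10³) + 850/(1700×69×10³) = 7.869×10⁻⁶ mm/N.
So P = 2.935 / 7.869×10⁻⁶ = 373 kN, tensile.
σ_{aluminium} = P / A = 373000 / 1700 = 219.4 MPa.

σ ≈ 219 MPa (tensile)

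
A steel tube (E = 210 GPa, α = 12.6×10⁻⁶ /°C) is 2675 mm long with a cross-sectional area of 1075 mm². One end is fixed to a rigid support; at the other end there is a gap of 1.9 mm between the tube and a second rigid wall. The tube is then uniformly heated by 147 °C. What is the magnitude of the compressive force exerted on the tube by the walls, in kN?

P ≈ 258 kN

If the wall were absent the tube would grow by αΔT L = 12.6×10⁻⁶ × 147 × 2675 = 4.955 mm.
This exceeds the 1.9 mm gap, so the wall pushes back. The portion of expansion that must be recovered elastically is δ_free − gap = 4.955 − 1.9 = 3.055 mm.
Compatibility: PL/(AE) = 3.055 mm, so σ = P/A = E × (3.055/2675) = 239.8 MPa.
P = σA = 239.8 × 1075 = 257.8 kN.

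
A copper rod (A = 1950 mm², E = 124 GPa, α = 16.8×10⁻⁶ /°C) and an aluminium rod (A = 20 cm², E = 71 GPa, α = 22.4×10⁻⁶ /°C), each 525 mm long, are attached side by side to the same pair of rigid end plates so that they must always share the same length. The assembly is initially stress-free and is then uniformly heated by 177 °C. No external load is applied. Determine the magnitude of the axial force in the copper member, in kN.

P ≈ 88.7 kN (tensile in the copper)

Equilibrium of a rigid end plate with no external load gives equal and opposite internal forces ±P in the two members. Since α_{aluminium} > α_{copper}, heating drives the aluminium into compression and the copper into tension.
Setting the final lengths equal and cancelling L: (α₁ − α₂)ΔT = P/(A₁E₁) + P/(A₂E₂).
|α₁ − α₂|·ΔT = 5.6×10⁻⁶ × 177 = 0.0009912.
1/(A₁E₁) + 1/(A₂E₂) = 1/(1950×124×10³) + 1/(2000×71×10³) = 1.118×10⁻⁸ N⁻¹.
P = 0.0009912 / 1.118×10⁻⁸ = 88670 N = 88.67 kN.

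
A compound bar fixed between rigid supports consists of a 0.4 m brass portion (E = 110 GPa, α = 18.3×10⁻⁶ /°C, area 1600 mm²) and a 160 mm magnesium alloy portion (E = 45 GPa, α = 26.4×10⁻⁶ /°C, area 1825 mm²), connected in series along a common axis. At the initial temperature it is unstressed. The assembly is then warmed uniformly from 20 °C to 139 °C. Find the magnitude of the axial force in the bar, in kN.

If the supports were absent, the total length change would be Σ αᵢΔT Lᵢ = 18.3×10⁻⁶×119×400 + 26.4×10⁻⁶×119×160 = 1.374 mm.
The walls prevent any net length change, so an axial force P (same in every segment) develops. Compatibility: P · Σ Lᵢ/(AᵢEᵢ) = δ_free.
The series flexibility is Σ Lᵢ/(AᵢEᵢ) = 400/(1600×110×10³) + 160/(1825×45×10³) = 4.221×10⁻⁶ mm/N.
P = 1.374 / 4.221×10⁻⁶ = 325500 N = 325.5 kN, compressive.

P ≈ 325 kN (compressive)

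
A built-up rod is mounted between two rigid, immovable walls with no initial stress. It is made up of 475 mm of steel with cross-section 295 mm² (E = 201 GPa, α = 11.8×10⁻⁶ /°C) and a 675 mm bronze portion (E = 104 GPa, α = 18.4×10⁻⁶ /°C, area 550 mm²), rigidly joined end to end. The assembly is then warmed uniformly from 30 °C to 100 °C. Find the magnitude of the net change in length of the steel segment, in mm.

Free thermal expansion of the whole bar: Σ αᵢΔT Lᵢ = 11.8×10⁻⁶×70×475 + 18.4×10⁻⁶×70×675 = 1.262 mm.
Since the ends are fixed, an axial force P builds up, equal in every segment, with P · Σ Lᵢ/(AᵢEᵢ) = δ_free.
Σ Lᵢ/(AᵢEᵢ) = 475/(295×201×10³) + 675/(550×104×10³) = 1.981×10⁻⁵ mm/N.
So P = 1.262 / 1.981×10⁻⁵ = 63.69 kN, compressive.
For the steel segment, free thermal change = 11.8×10⁻⁶×70×475 = 0.3924 mm and elastic change from P = 63690×475/(295×201×10³) = 0.5102 mm; these oppose, so the net change is 0.118 mm (segment shortens).

|ΔL| ≈ 0.118 mm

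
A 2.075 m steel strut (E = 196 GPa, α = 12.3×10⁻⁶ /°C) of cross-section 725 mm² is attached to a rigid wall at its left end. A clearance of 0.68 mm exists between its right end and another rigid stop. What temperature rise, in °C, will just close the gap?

ΔT ≈ 26.6 °C

The gap closes when αΔT L = 0.68 mm, since the strut is still unstressed at that instant.
ΔT = 0.68 / (12.3×10⁻⁶ × 2075) = 26.64 °C.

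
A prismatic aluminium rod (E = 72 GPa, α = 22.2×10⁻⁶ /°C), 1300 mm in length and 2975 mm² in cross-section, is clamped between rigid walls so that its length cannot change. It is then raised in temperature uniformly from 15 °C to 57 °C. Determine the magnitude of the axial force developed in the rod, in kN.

P ≈ 200 kN (compressive)

The ends cannot move, so σ = EαΔT = 72×10³ × 22.2×10⁻⁶ × 42 = 67.13 MPa.
Then P = σA = 67.13 × 2975 mm² = 199.7 kN, compressive.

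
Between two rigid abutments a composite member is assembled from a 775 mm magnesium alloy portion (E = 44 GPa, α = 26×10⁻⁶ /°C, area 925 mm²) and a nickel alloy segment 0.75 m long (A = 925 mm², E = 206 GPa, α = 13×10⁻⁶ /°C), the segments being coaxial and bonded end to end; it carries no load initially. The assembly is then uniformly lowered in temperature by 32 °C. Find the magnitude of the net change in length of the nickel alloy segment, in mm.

|ΔL| ≈ 0.148 mm

If the supports were absent, the total length change would be Σ αᵢΔT Lᵢ = 26×10⁻⁶×32×775 + 13×10⁻⁶×32×750 = 0.9568 mm.
Since the ends are fixed, an axial force P builds up, equal in every segment, with P · Σ Lᵢ/(AᵢEᵢ) = δ_free.
The series flexibility is Σ Lᵢ/(AᵢEᵢ) = 775/(925×44×10³) + 750/(925×206×10³) = 2.298×10⁻⁵ mm/N.
Hence P = δ_free / Σ(L/AE) = 0.9568/2.298×10⁻⁵ = 41.64 kN (tensile).
For the nickel alloy segment, free thermal change = 13×10⁻⁶×32×750 = 0.312 mm and elastic change from P = 41640×750/(925×206×10³) = 0.1639 mm; these oppose, so the net change is 0.148 mm (segment shortens).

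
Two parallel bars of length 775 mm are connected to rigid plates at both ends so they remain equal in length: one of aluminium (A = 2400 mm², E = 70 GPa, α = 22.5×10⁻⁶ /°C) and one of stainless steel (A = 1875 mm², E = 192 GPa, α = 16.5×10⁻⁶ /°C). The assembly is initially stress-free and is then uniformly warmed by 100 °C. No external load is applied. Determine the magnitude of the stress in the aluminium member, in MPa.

Both members must finish at the same length. With the larger α, the aluminium tends to over-expand; the plates restrain it, putting the aluminium in compression and the stainless steel in tension. With no external load the two internal forces are equal and opposite, magnitude P.
Equating the net (thermal + elastic) strains gives |α₁ − α₂|·ΔT = P·[1/(A₁E₁) + 1/(A₂E₂)].
|α₁ − α₂|·ΔT = 6×10⁻⁶ × 100 = 0.0006.
1/(A₁E₁) + 1/(A₂E₂) = 1/(2400×70×10³) + 1/(1875×192×10³) = 8.73×10⁻⁹ N⁻¹.
So P = 0.0006 / 8.73×10⁻⁹ = 68.73 kN.
σ_{aluminium} = P/A₁ = 68730/2400 = 28.64 MPa, compressive.

σ ≈ 28.6 MPa (compressive)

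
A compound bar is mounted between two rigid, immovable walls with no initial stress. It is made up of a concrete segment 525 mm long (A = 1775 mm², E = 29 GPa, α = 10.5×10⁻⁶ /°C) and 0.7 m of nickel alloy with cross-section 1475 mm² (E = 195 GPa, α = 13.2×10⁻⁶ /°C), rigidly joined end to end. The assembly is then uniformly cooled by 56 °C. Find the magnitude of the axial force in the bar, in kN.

P ≈ 65.4 kN (tensile)

If the supports were absent, the total length change would be Σ αᵢΔT Lᵢ = 10.5×10⁻⁶×56×525 + 13.2×10⁻⁶×56×700 = 0.8261 mm.
Since the ends are fixed, an axial force P builds up, equal in every segment, with P · Σ Lᵢ/(AᵢEᵢ) = δ_free.
Σ Lᵢ/(AᵢEᵢ) = 525/(1775×29×10³) + 700/(1475×195×10³) = 1.263×10⁻⁵ mm/N.
P = 0.8261 / 1.263×10⁻⁵ = 65400 N = 65.4 kN, tensile.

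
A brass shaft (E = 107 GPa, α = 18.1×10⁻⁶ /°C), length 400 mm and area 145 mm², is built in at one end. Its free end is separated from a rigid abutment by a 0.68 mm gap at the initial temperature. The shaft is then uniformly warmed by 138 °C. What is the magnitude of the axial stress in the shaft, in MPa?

σ ≈ 85.4 MPa (compressive)

Free thermal elongation = αΔT L = 18.1×10⁻⁶ × 138 × 400 = 0.9991 mm.
After closing the 0.68 mm clearance, 0.9991 − 0.68 = 0.3191 mm of expansion remains to be suppressed by the wall.
So σ = E(δ_free − g)/L = 107×10³ × 0.3191/400 = 85.36 MPa.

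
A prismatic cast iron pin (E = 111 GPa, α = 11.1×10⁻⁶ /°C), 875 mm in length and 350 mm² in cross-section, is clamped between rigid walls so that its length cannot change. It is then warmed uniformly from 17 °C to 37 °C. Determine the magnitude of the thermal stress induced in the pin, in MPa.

σ ≈ 24.6 MPa (compressive)

The supports are rigid, so the total axial strain is zero. The restrained thermal strain is ε = αΔT = 11.1×10⁻⁶ × 20 = 222×10⁻⁶.
σ = EαΔT = 111×10³ × 11.1×10⁻⁶ × 20 = 24.64 MPa (compressive; the pin is trying to expand).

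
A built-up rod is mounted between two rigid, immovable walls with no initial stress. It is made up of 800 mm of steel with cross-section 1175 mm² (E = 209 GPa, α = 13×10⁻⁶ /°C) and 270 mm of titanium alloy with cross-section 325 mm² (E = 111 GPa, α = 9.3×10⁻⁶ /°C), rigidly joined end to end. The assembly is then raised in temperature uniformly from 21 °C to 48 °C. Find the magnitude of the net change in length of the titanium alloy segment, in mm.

|ΔL| ≈ 0.175 mm

With the walls removed the bar would change length by δ_free = Σ αᵢΔT Lᵢ = 13×10⁻⁶×27×800 + 9.3×10⁻⁶×27×270 = 0.3486 mm.
The walls prevent any net length change, so an axial force P (same in every segment) develops. Compatibility: P · Σ Lᵢ/(AᵢEᵢ) = δ_free.
Σ Lᵢ/(AᵢEᵢ) = 800/(1175×209×10³) + 270/(325×111×10³) = 1.074×10⁻⁵ mm/N.
So P = 0.3486 / 1.074×10⁻⁵ = 32.45 kN, compressive.
For the titanium alloy segment, free thermal change = 9.3×10⁻⁶×27×270 = 0.0678 mm and elastic change from P = 32450×270/(325×111×10³) = 0.2429 mm; these oppose, so the net change is 0.175 mm (segment shortens).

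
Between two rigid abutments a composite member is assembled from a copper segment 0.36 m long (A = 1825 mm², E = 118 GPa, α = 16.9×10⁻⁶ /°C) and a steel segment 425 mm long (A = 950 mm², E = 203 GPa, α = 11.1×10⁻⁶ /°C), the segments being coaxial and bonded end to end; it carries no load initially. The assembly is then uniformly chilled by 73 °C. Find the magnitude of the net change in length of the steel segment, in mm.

|ΔL| ≈ 0.104 mm

If the supports were absent, the total length change would be Σ αᵢΔT Lᵢ = 16.9×10⁻⁶×73×360 + 11.1×10⁻⁶×73×425 = 0.7885 mm.
Since the ends are fixed, an axial force P builds up, equal in every segment, with P · Σ Lᵢ/(AᵢEᵢ) = δ_free.
The series flexibility is Σ Lᵢ/(AᵢEᵢ) = 360/(1825×118×10³) + 425/(950×203×10³) = 3.875×10⁻⁶ mm/N.
P = 0.7885 / 3.875×10⁻⁶ = 203500 N = 203.5 kN, tensile.
For the steel segment, free thermal change = 11.1×10⁻⁶×73×425 = 0.3444 mm and elastic change from P = 203500×425/(950×203×10³) = 0.4484 mm; these oppose, so the net change is 0.104 mm (segment lengthens).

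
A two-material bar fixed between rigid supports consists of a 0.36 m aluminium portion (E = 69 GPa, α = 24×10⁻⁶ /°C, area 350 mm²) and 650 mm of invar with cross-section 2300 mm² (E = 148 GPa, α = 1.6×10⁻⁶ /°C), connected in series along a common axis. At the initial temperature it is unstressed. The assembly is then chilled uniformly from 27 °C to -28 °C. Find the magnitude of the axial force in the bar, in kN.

If the supports were absent, the total length change would be Σ αᵢΔT Lᵢ = 24×10⁻⁶×55×360 + 1.6×10⁻⁶×55×650 = 0.5324 mm.
The rigid supports impose zero overall length change; the single axial force P common to all segments must satisfy P Σ Lᵢ/(AᵢEᵢ) = δ_free.
The series flexibility is Σ Lᵢ/(AᵢEᵢ) = 360/(350×69×10³) + 650/(2300×148×10³) = 1.682×10⁻⁵ mm/N.
So P = 0.5324 / 1.682×10⁻⁵ = 31.66 kN, tensile.

P ≈ 31.7 kN (tensile)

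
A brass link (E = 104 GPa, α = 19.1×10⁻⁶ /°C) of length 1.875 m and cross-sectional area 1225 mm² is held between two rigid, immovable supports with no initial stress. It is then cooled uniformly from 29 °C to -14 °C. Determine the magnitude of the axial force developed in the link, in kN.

With zero net strain, σ = E·αΔT = 104 GPa × 19.1×10⁻⁶ × 43 = 85.42 MPa.
P = AEαΔT = 1225 × 104×10³ × 19.1×10⁻⁶ × 43 = 104.6 kN (tensile).

P ≈ 105 kN (tensile)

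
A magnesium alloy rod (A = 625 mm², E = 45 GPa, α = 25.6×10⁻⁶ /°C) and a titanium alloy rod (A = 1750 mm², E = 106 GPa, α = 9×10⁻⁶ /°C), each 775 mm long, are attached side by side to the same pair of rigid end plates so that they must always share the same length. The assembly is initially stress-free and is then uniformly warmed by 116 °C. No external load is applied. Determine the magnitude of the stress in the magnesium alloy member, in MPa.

σ ≈ 75.2 MPa (compressive)

Equilibrium of a rigid end plate with no external load gives equal and opposite internal forces ±P in the two members. Since α_{magnesium alloy} > α_{titanium alloy}, heating drives the magnesium alloy into compression and the titanium alloy into tension.
Equating the net (thermal + elastic) strains gives |α₁ − α₂|·ΔT = P·[1/(A₁E₁) + 1/(A₂E₂)].
|α₁ − α₂|·ΔT = 16.6×10⁻⁶ × 116 = 0.001926.
1/(A₁E₁) + 1/(A₂E₂) = 1/(625×45×10³) + 1/(1750×106×10³) = 4.095×10⁻⁸ N⁻¹.
P = 0.001926 / 4.095×10⁻⁸ = 47030 N = 47.03 kN.
σ_{magnesium alloy} = P/A₁ = 47030/625 = 75.24 MPa, compressive.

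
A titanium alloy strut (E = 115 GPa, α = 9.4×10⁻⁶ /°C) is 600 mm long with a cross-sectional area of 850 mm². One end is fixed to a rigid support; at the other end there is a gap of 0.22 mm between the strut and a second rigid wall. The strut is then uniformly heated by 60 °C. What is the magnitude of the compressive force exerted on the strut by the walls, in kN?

If the wall were absent the strut would grow by αΔT L = 9.4×10⁻⁶ × 60 × 600 = 0.3384 mm.
The gap closes (δ_free > 0.22 mm) and the wall then resists a further 0.3384 − 0.22 = 0.1184 mm of expansion.
So σ = E(δ_free − g)/L = 115×10³ × 0.1184/600 = 22.69 MPa.
Force on the wall = σA = 22.69 × 850 mm² = 19.29 kN.

P ≈ 19.3 kN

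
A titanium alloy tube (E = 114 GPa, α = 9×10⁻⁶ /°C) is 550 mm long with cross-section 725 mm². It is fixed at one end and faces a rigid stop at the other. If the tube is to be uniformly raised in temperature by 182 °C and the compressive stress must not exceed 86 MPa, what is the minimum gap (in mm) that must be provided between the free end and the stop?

g ≈ 0.486 mm

With no wall the tube would lengthen by αΔT L = 9×10⁻⁶ × 182 × 550 = 0.9009 mm.
At the allowable stress the elastic shortening the wall may impose is σL/E = 86 × 550 / (114×10³) = 0.4149 mm.
The gap must absorb the remainder: g_min = 0.9009 − 0.4149 = 0.486 mm.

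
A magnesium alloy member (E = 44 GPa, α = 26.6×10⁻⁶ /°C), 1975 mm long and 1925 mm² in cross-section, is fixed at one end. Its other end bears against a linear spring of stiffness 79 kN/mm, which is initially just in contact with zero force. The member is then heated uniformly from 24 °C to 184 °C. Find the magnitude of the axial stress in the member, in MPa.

σ ≈ 121 MPa (compressive)

If the spring were absent the member would lengthen by αΔT L = 26.6×10⁻⁶ × 160 × 1975 = 8.406 mm.
Let P be the compressive force at the spring. The member shortens elastically by PL/(AE) and the spring compresses by P/k; together these equal δ_free.
P [ L/(AE) + 1/k ] = δ_free → P [ 1975/(1925×44×10³) + 1/(79×10³) ] = 8.406.
P = 8.406 / 3.598×10⁻⁵ = 233600 N.
σ = P/A = 233600/1925 = 121.4 MPa.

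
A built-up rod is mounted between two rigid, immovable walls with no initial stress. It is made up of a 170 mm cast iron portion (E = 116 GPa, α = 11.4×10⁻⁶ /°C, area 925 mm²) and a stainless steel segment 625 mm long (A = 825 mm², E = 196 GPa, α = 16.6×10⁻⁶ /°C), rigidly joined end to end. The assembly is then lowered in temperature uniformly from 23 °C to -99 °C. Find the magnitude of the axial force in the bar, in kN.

Free thermal contraction of the whole bar: Σ αᵢΔT Lᵢ = 11.4×10⁻⁶×122×170 + 16.6×10⁻⁶×122×625 = 1.502 mm.
The walls prevent any net length change, so an axial force P (same in every segment) develops. Compatibility: P · Σ Lᵢ/(AᵢEᵢ) = δ_free.
The series flexibility is Σ Lᵢ/(AᵢEᵢ) = 170/(925×116×10³) + 625/(825×196×10³) = 5.45×10⁻⁶ mm/N.
P = 1.502 / 5.45×10⁻⁶ = 275700 N = 275.7 kN, tensile.

P ≈ 276 kN (tensile)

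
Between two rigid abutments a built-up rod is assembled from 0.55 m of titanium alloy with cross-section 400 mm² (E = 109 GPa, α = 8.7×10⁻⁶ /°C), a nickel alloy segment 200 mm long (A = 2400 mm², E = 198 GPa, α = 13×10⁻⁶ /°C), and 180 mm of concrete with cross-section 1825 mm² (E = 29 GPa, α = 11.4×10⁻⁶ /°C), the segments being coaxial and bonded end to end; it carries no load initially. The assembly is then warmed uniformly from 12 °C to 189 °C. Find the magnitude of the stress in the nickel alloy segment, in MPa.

σ ≈ 42.3 MPa (compressive)

If the supports were absent, the total length change would be Σ αᵢΔT Lᵢ = 8.7×10⁻⁶×177×550 + 13×10⁻⁶×177×200 + 11.4×10⁻⁶×177×180 = 1.67 mm.
The rigid supports impose zero overall length change; the single axial force P common to all segments must satisfy P Σ Lᵢ/(AᵢEᵢ) = δ_free.
Σ Lᵢ/(AᵢEᵢ) = 550/(400×109×10³) + 200/(2400×198×10³) + 180/(1825×29×10³) = 1.644×10⁻⁵ mm/N.
P = 1.67 / 1.644×10⁻⁵ = 101600 N = 101.6 kN, compressive.
σ_{nickel alloy} = P / A = 101600 / 2400 = 42.34 MPa.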